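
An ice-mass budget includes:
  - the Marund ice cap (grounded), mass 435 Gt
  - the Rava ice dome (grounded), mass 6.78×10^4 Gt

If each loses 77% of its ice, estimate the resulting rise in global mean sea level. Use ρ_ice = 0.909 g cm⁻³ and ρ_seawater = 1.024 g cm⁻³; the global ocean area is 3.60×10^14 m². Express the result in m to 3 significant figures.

≈ 0.143 m

Marund: 0.77 × 435 Gt = 3.350×10^14 kg; dividing by ρ_w = 1.024 g cm⁻³ = 1024 kg m⁻³ gives 3.271×10^11 m³ of water.
Rava: 0.77 × 6.78×10^4 Gt = 5.221×10^16 kg; dividing by ρ_w = 1024 kg m⁻³ gives 5.098×10^13 m³ of water.
Total added water ≈ 5.131×10^13 m³ over 3.60×10^14 m² → Δh = 0.143 m.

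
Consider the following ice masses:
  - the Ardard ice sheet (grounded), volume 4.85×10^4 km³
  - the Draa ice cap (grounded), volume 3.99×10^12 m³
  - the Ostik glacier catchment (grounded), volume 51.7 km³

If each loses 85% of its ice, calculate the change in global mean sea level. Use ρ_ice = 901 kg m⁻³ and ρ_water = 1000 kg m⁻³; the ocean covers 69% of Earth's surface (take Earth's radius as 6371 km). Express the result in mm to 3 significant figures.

Ardard: 0.85 × 4.85×10^4 km³ × (901/1000) = 3.714×10^4 km³ of water.
Draa: 0.85 × 3.99×10^12 m³ × (901/1000) = 3.056×10^12 m³ of water.
Ostik: 0.85 × 51.7 km³ × (901/1000) = 39.59 km³ of water.
Total added water ≈ 4.024×10^13 m³ over 3.52×10^14 m² → Δh = 0.114 m = 114 mm.

≈ 114 mm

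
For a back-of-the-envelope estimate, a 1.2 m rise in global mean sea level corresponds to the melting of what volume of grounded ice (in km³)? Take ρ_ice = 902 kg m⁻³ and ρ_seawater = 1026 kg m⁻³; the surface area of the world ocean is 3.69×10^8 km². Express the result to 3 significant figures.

≈ 5.04×10^5 km³

Required water volume = Δh × A = 1.2 m × 3.69×10^14 m² = 4.428×10^14 m³ = 4.428×10^5 km³.
Ice volume = water volume × ρ_w/ρ_ice = 4.428×10^5 × 1026/902 = 5.04×10^5 km³.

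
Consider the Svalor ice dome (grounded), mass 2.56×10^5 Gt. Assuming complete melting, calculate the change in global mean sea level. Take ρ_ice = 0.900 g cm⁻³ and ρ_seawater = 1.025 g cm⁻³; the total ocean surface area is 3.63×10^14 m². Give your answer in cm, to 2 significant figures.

≈ 69 cm

Svalor: 2.56×10^5 Gt = 2.560×10^17 kg; dividing by ρ_w = 1.025 g cm⁻³ = 1025 kg m⁻³ gives 2.498×10^14 m³ of water.
Spread over 3.63×10^14 m² of ocean, Δh = 2.498×10^14 / 3.63×10^14 = 0.688 m = 69 cm.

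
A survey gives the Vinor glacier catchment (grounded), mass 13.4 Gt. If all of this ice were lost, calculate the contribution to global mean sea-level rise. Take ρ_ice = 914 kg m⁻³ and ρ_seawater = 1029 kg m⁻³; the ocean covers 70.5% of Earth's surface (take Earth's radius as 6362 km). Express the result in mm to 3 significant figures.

≈ 0.0363 mm

Vinor: 13.4 Gt = 1.340×10^13 kg; dividing by ρ_w = 1029 kg m⁻³ gives 1.302×10^10 m³ of water.
Spread over 3.59×10^14 m² of ocean, Δh = 1.302×10^10 / 3.59×10^14 = 3.63×10^-5 m = 0.0363 mm.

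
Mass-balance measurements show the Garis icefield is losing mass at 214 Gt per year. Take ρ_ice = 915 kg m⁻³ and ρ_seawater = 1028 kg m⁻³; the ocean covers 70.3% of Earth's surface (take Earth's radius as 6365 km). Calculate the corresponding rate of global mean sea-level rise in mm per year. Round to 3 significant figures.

ρ_w = 1028 kg m⁻³. Annual water volume added = 214 Gt / ρ_w = 2.140×10^14 kg / 1028 kg m⁻³ = 2.082×10^11 m³.
Δh per year = 2.082×10^11 / 3.58×10^14 = 5.82×10^-4 m = 0.582 mm.

≈ 0.582 mm/yr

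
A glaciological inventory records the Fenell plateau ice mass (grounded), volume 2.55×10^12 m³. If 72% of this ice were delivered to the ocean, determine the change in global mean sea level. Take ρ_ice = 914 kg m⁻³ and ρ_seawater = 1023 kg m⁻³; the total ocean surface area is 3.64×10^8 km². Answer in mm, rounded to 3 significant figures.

≈ 4.51 mm

Fenell: 0.72 × 2.55×10^12 m³ × (914/1023) = 1.640×10^12 m³ of water.
Spread over 3.64×10^14 m² of ocean, Δh = 1.640×10^12 / 3.64×10^14 = 4.51×10^-3 m = 4.51 mm.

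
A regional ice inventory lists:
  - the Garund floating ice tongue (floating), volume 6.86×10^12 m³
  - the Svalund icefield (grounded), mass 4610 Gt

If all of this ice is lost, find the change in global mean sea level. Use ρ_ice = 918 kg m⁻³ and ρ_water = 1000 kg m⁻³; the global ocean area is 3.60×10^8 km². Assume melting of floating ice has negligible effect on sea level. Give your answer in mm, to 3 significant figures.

The Garund floating ice tongue is floating and already displaces its own weight of water, so its melt adds essentially nothing to sea level.
Svalund: 4610 Gt = 4.610×10^15 kg; dividing by ρ_w = 1000 kg m⁻³ gives 4.610×10^12 m³ of water.
Total added water ≈ 4.610×10^12 m³ over 3.60×10^14 m² → Δh = 0.0128 m = 12.8 mm.

≈ 12.8 mm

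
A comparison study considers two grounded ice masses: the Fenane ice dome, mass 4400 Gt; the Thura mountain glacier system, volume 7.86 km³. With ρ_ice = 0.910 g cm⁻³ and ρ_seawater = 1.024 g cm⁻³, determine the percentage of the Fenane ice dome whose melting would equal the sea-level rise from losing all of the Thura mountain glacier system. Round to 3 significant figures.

≈ 0.163 %

Equal sea-level rise means equal mass of meltwater, i.e. equal mass of ice lost.
Ice mass of Thura: 7.153×10^12 kg; ice mass of Fenane: 4.400×10^15 kg.
Fraction required = 7.153×10^12 / 4.400×10^15 = 1.63×10^-3 → 0.163 %.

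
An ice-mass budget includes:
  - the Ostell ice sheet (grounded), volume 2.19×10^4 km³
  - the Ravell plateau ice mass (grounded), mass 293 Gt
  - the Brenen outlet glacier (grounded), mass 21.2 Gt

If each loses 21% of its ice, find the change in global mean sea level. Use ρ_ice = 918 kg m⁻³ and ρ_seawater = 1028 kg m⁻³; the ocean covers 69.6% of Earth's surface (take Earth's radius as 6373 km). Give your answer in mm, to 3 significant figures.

Ostell: 0.21 × 2.19×10^4 km³ × (918/1028) = 4107 km³ of water.
Ravell: 0.21 × 293 Gt = 6.153×10^13 kg; dividing by ρ_w = 1028 kg m⁻³ gives 5.985×10^10 m³ of water.
Brenen: 0.21 × 21.2 Gt = 4.452×10^12 kg; dividing by ρ_w = 1028 kg m⁻³ gives 4.331×10^9 m³ of water.
Total added water ≈ 4.171×10^12 m³ over 3.55×10^14 m² → Δh = 0.0117 m = 11.7 mm.

≈ 11.7 mm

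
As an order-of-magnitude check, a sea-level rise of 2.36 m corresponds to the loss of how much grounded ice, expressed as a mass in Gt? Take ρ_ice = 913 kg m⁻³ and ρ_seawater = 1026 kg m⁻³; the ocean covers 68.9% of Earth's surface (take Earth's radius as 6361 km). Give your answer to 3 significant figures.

Required water volume = Δh × A = 2.36 m × 3.50×10^14 m² = 8.268×10^14 m³.
ρ_w = 1026 kg m⁻³, so the mass of water = 8.268×10^14 m³ × 1026 kg m⁻³ = 8.483×10^17 kg = 8.48×10^5 Gt (and the same mass of ice, by conservation).

≈ 8.48×10^5 Gt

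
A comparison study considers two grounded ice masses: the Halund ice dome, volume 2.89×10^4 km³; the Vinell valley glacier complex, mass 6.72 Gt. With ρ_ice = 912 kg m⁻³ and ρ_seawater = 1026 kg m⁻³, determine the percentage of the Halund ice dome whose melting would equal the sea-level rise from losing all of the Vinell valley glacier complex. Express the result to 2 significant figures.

Equal sea-level rise means equal mass of meltwater, i.e. equal mass of ice lost.
Ice mass of Vinell: 6.720×10^12 kg; ice mass of Halund: 2.636×10^16 kg.
Fraction required = 6.720×10^12 / 2.636×10^16 = 2.55×10^-4 → 0.025 %.

≈ 0.025 %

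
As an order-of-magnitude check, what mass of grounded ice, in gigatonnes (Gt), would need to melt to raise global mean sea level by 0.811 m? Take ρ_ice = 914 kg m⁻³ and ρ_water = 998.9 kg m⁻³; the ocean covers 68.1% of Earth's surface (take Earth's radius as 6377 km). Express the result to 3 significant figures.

Required water volume = Δh × A = 0.811 m × 3.48×10^14 m² = 2.822×10^14 m³.
ρ_w = 998.9 kg m⁻³, so the mass of water = 2.822×10^14 m³ × 998.9 kg m⁻³ = 2.819×10^17 kg = 2.82×10^5 Gt (and the same mass of ice, by conservation).

≈ 2.82×10^5 Gt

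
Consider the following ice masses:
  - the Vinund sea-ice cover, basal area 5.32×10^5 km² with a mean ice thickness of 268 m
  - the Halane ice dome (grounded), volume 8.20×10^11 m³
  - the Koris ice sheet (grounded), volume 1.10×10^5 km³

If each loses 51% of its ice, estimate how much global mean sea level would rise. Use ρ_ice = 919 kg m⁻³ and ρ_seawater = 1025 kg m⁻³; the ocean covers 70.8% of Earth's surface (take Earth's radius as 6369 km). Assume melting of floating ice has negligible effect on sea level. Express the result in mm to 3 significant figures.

≈ 140 mm

The Vinund sea-ice cover is floating and already displaces its own weight of water, so its melt adds essentially nothing to sea level.
Halane: 0.51 × 8.20×10^11 m³ × (919/1025) = 3.750×10^11 m³ of water.
Koris: 0.51 × 1.10×10^5 km³ × (919/1025) = 5.030×10^4 km³ of water.
Total added water ≈ 5.067×10^13 m³ over 3.61×10^14 m² → Δh = 0.140 m = 140 mm.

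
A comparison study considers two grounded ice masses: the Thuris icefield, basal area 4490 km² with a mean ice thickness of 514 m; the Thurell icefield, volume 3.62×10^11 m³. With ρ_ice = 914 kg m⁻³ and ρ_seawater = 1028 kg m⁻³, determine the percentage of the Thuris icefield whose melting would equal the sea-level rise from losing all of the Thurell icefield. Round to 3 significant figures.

Equal sea-level rise means equal mass of meltwater, i.e. equal mass of ice lost.
Ice mass of Thurell: 3.309×10^14 kg; ice mass of Thuris: 2.109×10^15 kg.
Fraction required = 3.309×10^14 / 2.109×10^15 = 0.157 → 15.7 %.

≈ 15.7 %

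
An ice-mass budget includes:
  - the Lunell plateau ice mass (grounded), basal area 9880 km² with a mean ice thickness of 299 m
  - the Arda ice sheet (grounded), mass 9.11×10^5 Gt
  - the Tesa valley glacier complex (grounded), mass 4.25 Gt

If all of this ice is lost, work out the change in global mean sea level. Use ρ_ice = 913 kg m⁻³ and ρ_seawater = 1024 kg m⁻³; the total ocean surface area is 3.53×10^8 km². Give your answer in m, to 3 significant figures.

≈ 2.53 m

Lunell: ice volume = 9880 km² × 299 m = 2954 km³; 2954 × (913/1024) = 2634 km³ of water.
Arda: 9.11×10^5 Gt = 9.110×10^17 kg; dividing by ρ_w = 1024 kg m⁻³ gives 8.896×10^14 m³ of water.
Tesa: 4.25 Gt = 4.250×10^12 kg; dividing by ρ_w = 1024 kg m⁻³ gives 4.150×10^9 m³ of water.
Total added water ≈ 8.923×10^14 m³ over 3.53×10^14 m² → Δh = 2.53 m.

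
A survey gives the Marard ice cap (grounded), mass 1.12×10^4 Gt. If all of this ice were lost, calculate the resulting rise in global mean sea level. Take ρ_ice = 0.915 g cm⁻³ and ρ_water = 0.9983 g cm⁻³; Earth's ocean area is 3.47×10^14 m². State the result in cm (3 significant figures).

Marard: 1.12×10^4 Gt = 1.120×10^16 kg; dividing by ρ_w = 0.9983 g cm⁻³ = 998.3 kg m⁻³ gives 1.122×10^13 m³ of water.
Spread over 3.47×10^14 m² of ocean, Δh = 1.122×10^13 / 3.47×10^14 = 0.0323 m = 3.23 cm.

≈ 3.23 cm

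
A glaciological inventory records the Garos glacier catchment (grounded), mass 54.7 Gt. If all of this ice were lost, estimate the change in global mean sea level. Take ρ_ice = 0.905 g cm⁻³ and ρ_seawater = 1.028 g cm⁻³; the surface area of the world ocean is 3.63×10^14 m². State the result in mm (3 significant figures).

≈ 0.147 mm

Garos: 54.7 Gt = 5.470×10^13 kg; dividing by ρ_w = 1.028 g cm⁻³ = 1028 kg m⁻³ gives 5.321×10^10 m³ of water.
Spread over 3.63×10^14 m² of ocean, Δh = 5.321×10^10 / 3.63×10^14 = 1.47×10^-4 m = 0.147 mm.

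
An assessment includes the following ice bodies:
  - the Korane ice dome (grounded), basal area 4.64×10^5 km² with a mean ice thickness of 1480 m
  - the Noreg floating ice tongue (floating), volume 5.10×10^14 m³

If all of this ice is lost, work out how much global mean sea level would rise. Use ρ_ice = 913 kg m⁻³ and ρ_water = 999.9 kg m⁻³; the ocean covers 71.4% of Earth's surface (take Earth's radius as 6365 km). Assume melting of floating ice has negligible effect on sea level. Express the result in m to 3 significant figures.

Korane: ice volume = 4.64×10^5 km² × 1480 m = 6.867×10^5 km³; 6.867×10^5 × (913/999.9) = 6.270×10^5 km³ of water.
The Noreg floating ice tongue is floating and already displaces its own weight of water, so its melt adds essentially nothing to sea level.
Total added water ≈ 6.270×10^14 m³ over 3.64×10^14 m² → Δh = 1.72 m.

≈ 1.72 m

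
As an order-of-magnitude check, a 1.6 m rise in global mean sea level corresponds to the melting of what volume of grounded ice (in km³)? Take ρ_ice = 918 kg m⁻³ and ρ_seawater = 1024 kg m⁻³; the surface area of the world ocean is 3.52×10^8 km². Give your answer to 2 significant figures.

≈ 6.3×10^5 km³

Required water volume = Δh × A = 1.6 m × 3.52×10^14 m² = 5.632×10^14 m³ = 5.632×10^5 km³.
Ice volume = water volume × ρ_w/ρ_ice = 5.632×10^5 × 1024/918 = 6.3×10^5 km³.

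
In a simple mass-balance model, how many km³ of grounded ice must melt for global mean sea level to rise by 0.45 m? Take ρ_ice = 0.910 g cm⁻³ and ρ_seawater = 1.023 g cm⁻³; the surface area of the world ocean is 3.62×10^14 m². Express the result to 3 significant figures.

≈ 1.83×10^5 km³

Required water volume = Δh × A = 0.45 m × 3.62×10^14 m² = 1.629×10^14 m³ = 1.629×10^5 km³.
Ice volume = water volume × ρ_w/ρ_ice = 1.629×10^5 × 1023/910 = 1.83×10^5 km³.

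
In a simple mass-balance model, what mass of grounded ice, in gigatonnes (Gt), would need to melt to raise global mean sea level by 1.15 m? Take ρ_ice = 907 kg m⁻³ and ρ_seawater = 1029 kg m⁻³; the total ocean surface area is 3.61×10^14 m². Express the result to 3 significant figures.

Required water volume = Δh × A = 1.15 m × 3.61×10^14 m² = 4.151×10^14 m³.
ρ_w = 1029 kg m⁻³, so the mass of water = 4.151×10^14 m³ × 1029 kg m⁻³ = 4.272×10^17 kg = 4.27×10^5 Gt (and the same mass of ice, by conservation).

≈ 4.27×10^5 Gt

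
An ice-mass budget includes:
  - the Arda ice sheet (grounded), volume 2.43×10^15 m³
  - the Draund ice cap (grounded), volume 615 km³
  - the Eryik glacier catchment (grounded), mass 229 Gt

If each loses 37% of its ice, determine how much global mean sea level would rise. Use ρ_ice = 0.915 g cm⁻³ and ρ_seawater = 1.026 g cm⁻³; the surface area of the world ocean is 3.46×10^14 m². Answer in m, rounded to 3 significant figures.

≈ 2.32 m

Arda: 0.37 × 2.43×10^15 m³ × (915/1026) = 8.018×10^14 m³ of water.
Draund: 0.37 × 615 km³ × (915/1026) = 202.9 km³ of water.
Eryik: 0.37 × 229 Gt = 8.473×10^13 kg; dividing by ρ_w = 1.026 g cm⁻³ = 1026 kg m⁻³ gives 8.258×10^10 m³ of water.
Total added water ≈ 8.021×10^14 m³ over 3.46×10^14 m² → Δh = 2.32 m.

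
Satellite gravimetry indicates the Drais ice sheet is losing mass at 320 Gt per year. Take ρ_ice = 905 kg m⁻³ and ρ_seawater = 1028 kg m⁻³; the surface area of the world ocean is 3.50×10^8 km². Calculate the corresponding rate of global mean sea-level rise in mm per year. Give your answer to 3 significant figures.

ρ_w = 1028 kg m⁻³. Annual water volume added = 320 Gt / ρ_w = 3.200×10^14 kg / 1028 kg m⁻³ = 3.113×10^11 m³.
Δh per year = 3.113×10^11 / 3.50×10^14 = 8.89×10^-4 m = 0.889 mm.

≈ 0.889 mm/yr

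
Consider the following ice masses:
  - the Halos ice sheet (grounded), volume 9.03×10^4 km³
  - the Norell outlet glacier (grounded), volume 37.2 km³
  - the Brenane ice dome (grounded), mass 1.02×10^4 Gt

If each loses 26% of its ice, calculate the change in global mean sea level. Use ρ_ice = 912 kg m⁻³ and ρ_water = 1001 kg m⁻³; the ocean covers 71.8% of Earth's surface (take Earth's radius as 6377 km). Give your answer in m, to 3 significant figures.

≈ 0.0655 m

Halos: 0.26 × 9.03×10^4 km³ × (912/1001) = 2.139×10^4 km³ of water.
Norell: 0.26 × 37.2 km³ × (912/1001) = 8.812 km³ of water.
Brenane: 0.26 × 1.02×10^4 Gt = 2.652×10^15 kg; dividing by ρ_w = 1001 kg m⁻³ gives 2.649×10^12 m³ of water.
Total added water ≈ 2.405×10^13 m³ over 3.67×10^14 m² → Δh = 0.0655 m.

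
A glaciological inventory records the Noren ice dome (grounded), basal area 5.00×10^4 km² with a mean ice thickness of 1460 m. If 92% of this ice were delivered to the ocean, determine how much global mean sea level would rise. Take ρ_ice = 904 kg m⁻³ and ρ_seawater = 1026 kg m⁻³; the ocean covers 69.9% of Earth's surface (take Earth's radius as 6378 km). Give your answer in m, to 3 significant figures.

Noren: ice volume = 5.00×10^4 km² × 1460 m = 7.300×10^4 km³; 0.92 × 7.300×10^4 × (904/1026) = 5.917×10^4 km³ of water.
Spread over 3.57×10^14 m² of ocean, Δh = 5.917×10^13 / 3.57×10^14 = 0.166 m.

≈ 0.166 m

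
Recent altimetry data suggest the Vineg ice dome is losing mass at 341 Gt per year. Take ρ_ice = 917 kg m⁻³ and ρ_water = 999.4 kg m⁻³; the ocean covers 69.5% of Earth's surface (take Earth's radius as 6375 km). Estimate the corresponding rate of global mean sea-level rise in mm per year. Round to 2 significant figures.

≈ 0.96 mm/yr

ρ_w = 999.4 kg m⁻³. Annual water volume added = 341 Gt / ρ_w = 3.410×10^14 kg / 999.4 kg m⁻³ = 3.412×10^11 m³.
Δh per year = 3.412×10^11 / 3.55×10^14 = 9.61×10^-4 m = 0.96 mm.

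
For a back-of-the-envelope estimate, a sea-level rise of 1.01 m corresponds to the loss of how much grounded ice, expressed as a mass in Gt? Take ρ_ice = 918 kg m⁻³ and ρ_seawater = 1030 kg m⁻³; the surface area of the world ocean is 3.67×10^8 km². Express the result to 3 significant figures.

Required water volume = Δh × A = 1.01 m × 3.67×10^14 m² = 3.707×10^14 m³.
ρ_w = 1030 kg m⁻³, so the mass of water = 3.707×10^14 m³ × 1030 kg m⁻³ = 3.818×10^17 kg = 3.82×10^5 Gt (and the same mass of ice, by conservation).

≈ 3.82×10^5 Gt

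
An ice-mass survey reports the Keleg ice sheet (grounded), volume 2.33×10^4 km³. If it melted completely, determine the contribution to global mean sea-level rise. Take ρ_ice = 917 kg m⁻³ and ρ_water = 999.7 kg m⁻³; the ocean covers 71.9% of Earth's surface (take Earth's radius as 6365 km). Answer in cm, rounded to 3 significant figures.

Keleg: 2.33×10^4 km³ × (917/999.7) = 2.137×10^4 km³ of water.
Spread over 3.66×10^14 m² of ocean, Δh = 2.137×10^13 / 3.66×10^14 = 0.0584 m = 5.84 cm.

≈ 5.84 cm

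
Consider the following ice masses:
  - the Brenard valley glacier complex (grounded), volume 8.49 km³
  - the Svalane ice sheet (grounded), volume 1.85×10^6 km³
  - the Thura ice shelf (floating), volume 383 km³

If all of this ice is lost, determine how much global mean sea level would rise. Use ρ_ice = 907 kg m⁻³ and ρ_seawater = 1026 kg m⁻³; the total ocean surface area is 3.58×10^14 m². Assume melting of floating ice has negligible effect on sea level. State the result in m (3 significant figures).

≈ 4.57 m

Brenard: 8.49 km³ × (907/1026) = 7.505 km³ of water.
Svalane: 1.85×10^6 km³ × (907/1026) = 1.635×10^6 km³ of water.
The Thura ice shelf is floating and already displaces its own weight of water, so its melt adds essentially nothing to sea level.
Total added water ≈ 1.635×10^15 m³ over 3.58×10^14 m² → Δh = 4.57 m.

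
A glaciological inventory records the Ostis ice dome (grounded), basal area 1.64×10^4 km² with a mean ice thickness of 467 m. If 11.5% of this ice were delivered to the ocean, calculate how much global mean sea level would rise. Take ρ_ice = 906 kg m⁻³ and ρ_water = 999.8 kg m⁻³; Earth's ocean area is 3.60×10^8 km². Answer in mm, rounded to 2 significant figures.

≈ 2.2 mm

Ostis: ice volume = 1.64×10^4 km² × 467 m = 7659 km³; 0.115 × 7659 × (906/999.8) = 798.1 km³ of water.
Spread over 3.60×10^14 m² of ocean, Δh = 7.981×10^11 / 3.60×10^14 = 2.22×10^-3 m = 2.2 mm.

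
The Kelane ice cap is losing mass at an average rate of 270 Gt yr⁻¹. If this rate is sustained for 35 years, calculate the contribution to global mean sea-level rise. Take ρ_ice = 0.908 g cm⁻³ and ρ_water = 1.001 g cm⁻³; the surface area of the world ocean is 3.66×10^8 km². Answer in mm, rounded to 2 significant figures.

Total mass lost = 270 Gt/yr × 35 yr = 9450 Gt = 9.450×10^15 kg.
ρ_w = 1.001 g cm⁻³ = 1001 kg m⁻³, so water volume = 9.450×10^15 / 1001 = 9.441×10^12 m³.
Δh = 9.441×10^12 / 3.66×10^14 = 0.0258 m = 26 mm.

≈ 26 mm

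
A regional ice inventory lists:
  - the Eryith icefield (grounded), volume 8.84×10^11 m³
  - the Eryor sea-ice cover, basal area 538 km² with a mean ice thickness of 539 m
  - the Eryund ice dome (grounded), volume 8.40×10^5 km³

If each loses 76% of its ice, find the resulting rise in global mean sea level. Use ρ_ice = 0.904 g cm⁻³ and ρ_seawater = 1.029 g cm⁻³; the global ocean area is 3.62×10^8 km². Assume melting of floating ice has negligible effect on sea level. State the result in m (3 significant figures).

≈ 1.55 m

Eryith: 0.76 × 8.84×10^11 m³ × (904/1029) = 5.902×10^11 m³ of water.
The Eryor sea-ice cover is floating and already displaces its own weight of water, so its melt adds essentially nothing to sea level.
Eryund: 0.76 × 8.40×10^5 km³ × (904/1029) = 5.608×10^5 km³ of water.
Total added water ≈ 5.614×10^14 m³ over 3.62×10^14 m² → Δh = 1.55 m.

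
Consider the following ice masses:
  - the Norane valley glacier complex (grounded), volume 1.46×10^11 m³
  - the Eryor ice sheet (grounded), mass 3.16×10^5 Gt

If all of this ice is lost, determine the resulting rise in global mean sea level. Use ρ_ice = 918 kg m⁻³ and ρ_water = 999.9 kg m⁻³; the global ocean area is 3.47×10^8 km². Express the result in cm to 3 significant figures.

Norane: 1.46×10^11 m³ × (918/999.9) = 1.340×10^11 m³ of water.
Eryor: 3.16×10^5 Gt = 3.160×10^17 kg; dividing by ρ_w = 999.9 kg m⁻³ gives 3.160×10^14 m³ of water.
Total added water ≈ 3.162×10^14 m³ over 3.47×10^14 m² → Δh = 0.911 m = 91.1 cm.

≈ 91.1 cm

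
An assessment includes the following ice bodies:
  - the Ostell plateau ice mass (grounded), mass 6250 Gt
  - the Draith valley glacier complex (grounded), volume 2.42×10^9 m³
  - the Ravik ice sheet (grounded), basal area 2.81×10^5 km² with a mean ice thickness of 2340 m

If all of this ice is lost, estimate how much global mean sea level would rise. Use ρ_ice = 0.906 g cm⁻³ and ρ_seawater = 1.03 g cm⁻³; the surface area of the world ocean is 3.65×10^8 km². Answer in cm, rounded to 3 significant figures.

≈ 160 cm

Ostell: 6250 Gt = 6.250×10^15 kg; dividing by ρ_w = 1.03 g cm⁻³ = 1030 kg m⁻³ gives 6.068×10^12 m³ of water.
Draith: 2.42×10^9 m³ × (906/1030) = 2.129×10^9 m³ of water.
Ravik: ice volume = 2.81×10^5 km² × 2340 m = 6.575×10^5 km³; 6.575×10^5 × (906/1030) = 5.784×10^5 km³ of water.
Total added water ≈ 5.844×10^14 m³ over 3.65×10^14 m² → Δh = 1.60 m = 160 cm.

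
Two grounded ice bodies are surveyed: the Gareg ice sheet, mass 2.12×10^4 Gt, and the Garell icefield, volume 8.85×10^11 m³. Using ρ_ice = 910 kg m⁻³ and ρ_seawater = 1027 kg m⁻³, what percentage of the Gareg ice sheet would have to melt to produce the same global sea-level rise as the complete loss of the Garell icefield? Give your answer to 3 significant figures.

Equal sea-level rise means equal mass of meltwater, i.e. equal mass of ice lost.
Ice mass of Garell: 8.054×10^14 kg; ice mass of Gareg: 2.120×10^16 kg.
Fraction required = 8.054×10^14 / 2.120×10^16 = 0.0380 → 3.80 %.

≈ 3.80 %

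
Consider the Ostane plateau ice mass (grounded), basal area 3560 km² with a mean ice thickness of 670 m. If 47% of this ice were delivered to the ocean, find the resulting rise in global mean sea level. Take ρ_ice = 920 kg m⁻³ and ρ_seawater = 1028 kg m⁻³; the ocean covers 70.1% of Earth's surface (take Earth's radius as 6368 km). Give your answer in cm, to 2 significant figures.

Ostane: ice volume = 3560 km² × 670 m = 2385 km³; 0.47 × 2385 × (920/1028) = 1003 km³ of water.
Spread over 3.57×10^14 m² of ocean, Δh = 1.003×10^12 / 3.57×10^14 = 2.81×10^-3 m = 0.28 cm.

≈ 0.28 cm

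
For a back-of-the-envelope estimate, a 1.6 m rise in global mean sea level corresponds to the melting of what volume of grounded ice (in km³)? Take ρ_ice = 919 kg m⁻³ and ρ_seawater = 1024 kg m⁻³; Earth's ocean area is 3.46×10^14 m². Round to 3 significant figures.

Required water volume = Δh × A = 1.6 m × 3.46×10^14 m² = 5.536×10^14 m³ = 5.536×10^5 km³.
Ice volume = water volume × ρ_w/ρ_ice = 5.536×10^5 × 1024/919 = 6.17×10^5 km³.

≈ 6.17×10^5 km³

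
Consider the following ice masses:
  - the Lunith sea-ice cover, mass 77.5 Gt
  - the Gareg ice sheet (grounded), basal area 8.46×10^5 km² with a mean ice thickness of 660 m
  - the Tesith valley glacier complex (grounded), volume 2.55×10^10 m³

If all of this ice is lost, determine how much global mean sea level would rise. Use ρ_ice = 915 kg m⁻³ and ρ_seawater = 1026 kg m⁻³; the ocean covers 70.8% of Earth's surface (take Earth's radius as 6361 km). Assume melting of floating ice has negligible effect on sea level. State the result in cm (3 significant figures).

The Lunith sea-ice cover is floating and already displaces its own weight of water, so its melt adds essentially nothing to sea level.
Gareg: ice volume = 8.46×10^5 km² × 660 m = 5.584×10^5 km³; 5.584×10^5 × (915/1026) = 4.980×10^5 km³ of water.
Tesith: 2.55×10^10 m³ × (915/1026) = 2.274×10^10 m³ of water.
Total added water ≈ 4.980×10^14 m³ over 3.60×10^14 m² → Δh = 1.38 m = 138 cm.

≈ 138 cm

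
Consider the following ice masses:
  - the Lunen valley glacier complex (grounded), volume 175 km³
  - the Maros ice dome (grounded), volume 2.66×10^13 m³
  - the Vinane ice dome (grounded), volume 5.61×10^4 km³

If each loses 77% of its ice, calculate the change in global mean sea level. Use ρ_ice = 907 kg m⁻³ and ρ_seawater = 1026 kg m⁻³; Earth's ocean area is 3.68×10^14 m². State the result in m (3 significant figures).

Lunen: 0.77 × 175 km³ × (907/1026) = 119.1 km³ of water.
Maros: 0.77 × 2.66×10^13 m³ × (907/1026) = 1.811×10^13 m³ of water.
Vinane: 0.77 × 5.61×10^4 km³ × (907/1026) = 3.819×10^4 km³ of water.
Total added water ≈ 5.641×10^13 m³ over 3.68×10^14 m² → Δh = 0.153 m.

≈ 0.153 m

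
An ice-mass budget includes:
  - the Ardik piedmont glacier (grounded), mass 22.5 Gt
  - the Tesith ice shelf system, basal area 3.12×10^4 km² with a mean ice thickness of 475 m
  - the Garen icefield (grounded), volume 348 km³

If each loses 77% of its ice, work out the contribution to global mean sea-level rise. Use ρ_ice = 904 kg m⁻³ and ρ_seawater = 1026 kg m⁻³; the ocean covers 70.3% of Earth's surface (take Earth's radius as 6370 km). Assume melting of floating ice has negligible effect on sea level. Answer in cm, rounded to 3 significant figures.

≈ 0.0706 cm

Ardik: 0.77 × 22.5 Gt = 1.732×10^13 kg; dividing by ρ_w = 1026 kg m⁻³ gives 1.689×10^10 m³ of water.
The Tesith ice shelf system is floating and already displaces its own weight of water, so its melt adds essentially nothing to sea level.
Garen: 0.77 × 348 km³ × (904/1026) = 236.1 km³ of water.
Total added water ≈ 2.530×10^11 m³ over 3.58×10^14 m² → Δh = 7.06×10^-4 m = 0.0706 cm.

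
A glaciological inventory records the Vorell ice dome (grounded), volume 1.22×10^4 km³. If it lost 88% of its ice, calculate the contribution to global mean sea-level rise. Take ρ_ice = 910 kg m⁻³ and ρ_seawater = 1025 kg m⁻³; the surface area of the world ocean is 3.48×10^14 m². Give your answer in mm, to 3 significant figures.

Vorell: 0.88 × 1.22×10^4 km³ × (910/1025) = 9531 km³ of water.
Spread over 3.48×10^14 m² of ocean, Δh = 9.531×10^12 / 3.48×10^14 = 0.0274 m = 27.4 mm.

≈ 27.4 mm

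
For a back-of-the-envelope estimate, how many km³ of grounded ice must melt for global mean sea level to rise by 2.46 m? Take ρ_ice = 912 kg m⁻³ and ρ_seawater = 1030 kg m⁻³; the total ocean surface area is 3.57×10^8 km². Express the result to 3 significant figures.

Required water volume = Δh × A = 2.46 m × 3.57×10^14 m² = 8.782×10^14 m³ = 8.782×10^5 km³.
Ice volume = water volume × ρ_w/ρ_ice = 8.782×10^5 × 1030/912 = 9.92×10^5 km³.

≈ 9.92×10^5 km³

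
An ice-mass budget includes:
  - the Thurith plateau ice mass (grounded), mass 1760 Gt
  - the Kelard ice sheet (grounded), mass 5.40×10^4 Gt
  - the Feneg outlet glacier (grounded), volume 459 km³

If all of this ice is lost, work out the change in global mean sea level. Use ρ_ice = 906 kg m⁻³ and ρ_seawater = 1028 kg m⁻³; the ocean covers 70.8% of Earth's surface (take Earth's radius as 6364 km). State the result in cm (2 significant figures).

≈ 15 cm

Thurith: 1760 Gt = 1.760×10^15 kg; dividing by ρ_w = 1028 kg m⁻³ gives 1.712×10^12 m³ of water.
Kelard: 5.40×10^4 Gt = 5.400×10^16 kg; dividing by ρ_w = 1028 kg m⁻³ gives 5.253×10^13 m³ of water.
Feneg: 459 km³ × (906/1028) = 404.5 km³ of water.
Total added water ≈ 5.465×10^13 m³ over 3.60×10^14 m² → Δh = 0.152 m = 15 cm.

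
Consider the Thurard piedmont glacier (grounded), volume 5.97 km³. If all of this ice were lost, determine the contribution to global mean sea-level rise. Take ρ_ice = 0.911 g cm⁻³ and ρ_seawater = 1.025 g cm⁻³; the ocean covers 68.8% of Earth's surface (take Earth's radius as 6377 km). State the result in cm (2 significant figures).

Thurard: 5.97 km³ × (911/1025) = 5.306 km³ of water.
Spread over 3.52×10^14 m² of ocean, Δh = 5.306×10^9 / 3.52×10^14 = 1.51×10^-5 m = 1.5×10^-3 cm.

≈ 1.5×10^-3 cm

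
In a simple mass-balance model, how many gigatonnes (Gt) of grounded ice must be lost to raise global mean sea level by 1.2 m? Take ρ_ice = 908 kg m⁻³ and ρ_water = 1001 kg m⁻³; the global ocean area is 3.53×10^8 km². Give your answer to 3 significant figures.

Required water volume = Δh × A = 1.2 m × 3.53×10^14 m² = 4.236×10^14 m³.
ρ_w = 1001 kg m⁻³, so the mass of water = 4.236×10^14 m³ × 1001 kg m⁻³ = 4.240×10^17 kg = 4.24×10^5 Gt (and the same mass of ice, by conservation).

≈ 4.24×10^5 Gt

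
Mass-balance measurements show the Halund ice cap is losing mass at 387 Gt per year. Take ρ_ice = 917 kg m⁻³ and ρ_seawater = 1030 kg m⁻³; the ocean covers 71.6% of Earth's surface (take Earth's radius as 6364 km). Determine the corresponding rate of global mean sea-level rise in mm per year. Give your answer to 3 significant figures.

≈ 1.03 mm/yr

ρ_w = 1030 kg m⁻³. Annual water volume added = 387 Gt / ρ_w = 3.870×10^14 kg / 1030 kg m⁻³ = 3.757×10^11 m³.
Δh per year = 3.757×10^11 / 3.64×10^14 = 1.03×10^-3 m = 1.03 mm.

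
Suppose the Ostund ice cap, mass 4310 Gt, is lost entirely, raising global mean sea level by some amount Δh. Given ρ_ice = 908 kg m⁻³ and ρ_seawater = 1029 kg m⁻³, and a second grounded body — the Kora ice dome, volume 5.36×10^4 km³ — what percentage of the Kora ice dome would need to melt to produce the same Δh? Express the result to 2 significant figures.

≈ 8.9 %

Equal sea-level rise means equal mass of meltwater, i.e. equal mass of ice lost.
Ice mass of Ostund: 4.310×10^15 kg; ice mass of Kora: 4.867×10^16 kg.
Fraction required = 4.310×10^15 / 4.867×10^16 = 0.0886 → 8.9 %.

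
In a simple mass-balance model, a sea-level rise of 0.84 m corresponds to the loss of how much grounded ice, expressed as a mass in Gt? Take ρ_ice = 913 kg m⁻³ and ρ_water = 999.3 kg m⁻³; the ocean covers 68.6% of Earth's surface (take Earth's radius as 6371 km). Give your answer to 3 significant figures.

≈ 2.94×10^5 Gt

Required water volume = Δh × A = 0.84 m × 3.50×10^14 m² = 2.939×10^14 m³.
ρ_w = 999.3 kg m⁻³, so the mass of water = 2.939×10^14 m³ × 999.3 kg m⁻³ = 2.937×10^17 kg = 2.94×10^5 Gt (and the same mass of ice, by conservation).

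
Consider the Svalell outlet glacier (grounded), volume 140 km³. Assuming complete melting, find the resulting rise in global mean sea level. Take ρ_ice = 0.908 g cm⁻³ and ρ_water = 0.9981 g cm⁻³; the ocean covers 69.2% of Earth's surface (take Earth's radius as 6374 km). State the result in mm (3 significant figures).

Svalell: 140 km³ × (908/998.1) = 127.4 km³ of water.
Spread over 3.53×10^14 m² of ocean, Δh = 1.274×10^11 / 3.53×10^14 = 3.60×10^-4 m = 0.360 mm.

≈ 0.360 mm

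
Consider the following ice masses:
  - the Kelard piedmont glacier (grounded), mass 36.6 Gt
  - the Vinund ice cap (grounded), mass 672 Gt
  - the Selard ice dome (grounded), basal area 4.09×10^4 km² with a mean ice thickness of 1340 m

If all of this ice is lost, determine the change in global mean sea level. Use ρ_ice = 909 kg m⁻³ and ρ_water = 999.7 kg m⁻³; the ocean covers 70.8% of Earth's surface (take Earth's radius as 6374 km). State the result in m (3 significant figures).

≈ 0.140 m

Kelard: 36.6 Gt = 3.660×10^13 kg; dividing by ρ_w = 999.7 kg m⁻³ gives 3.661×10^10 m³ of water.
Vinund: 672 Gt = 6.720×10^14 kg; dividing by ρ_w = 999.7 kg m⁻³ gives 6.722×10^11 m³ of water.
Selard: ice volume = 4.09×10^4 km² × 1340 m = 5.481×10^4 km³; 5.481×10^4 × (909/999.7) = 4.983×10^4 km³ of water.
Total added water ≈ 5.054×10^13 m³ over 3.61×10^14 m² → Δh = 0.140 m.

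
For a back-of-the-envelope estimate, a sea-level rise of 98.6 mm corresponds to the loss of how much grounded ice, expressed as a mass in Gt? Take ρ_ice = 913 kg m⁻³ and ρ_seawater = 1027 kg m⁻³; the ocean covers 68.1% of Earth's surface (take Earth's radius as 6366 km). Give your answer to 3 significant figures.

Required water volume = Δh × A = 0.0986 m × 3.47×10^14 m² = 3.420×10^13 m³.
ρ_w = 1027 kg m⁻³, so the mass of water = 3.420×10^13 m³ × 1027 kg m⁻³ = 3.512×10^16 kg = 3.51×10^4 Gt (and the same mass of ice, by conservation).

≈ 3.51×10^4 Gt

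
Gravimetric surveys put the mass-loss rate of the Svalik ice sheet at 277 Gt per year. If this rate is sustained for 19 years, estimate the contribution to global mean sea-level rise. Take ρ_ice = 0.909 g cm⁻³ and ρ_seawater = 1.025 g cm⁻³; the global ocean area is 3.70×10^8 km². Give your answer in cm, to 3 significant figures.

≈ 1.39 cm

Total mass lost = 277 Gt/yr × 19 yr = 5263 Gt = 5.263×10^15 kg.
ρ_w = 1.025 g cm⁻³ = 1025 kg m⁻³, so water volume = 5.263×10^15 / 1025 = 5.135×10^12 m³.
Δh = 5.135×10^12 / 3.70×10^14 = 0.0139 m = 1.39 cm.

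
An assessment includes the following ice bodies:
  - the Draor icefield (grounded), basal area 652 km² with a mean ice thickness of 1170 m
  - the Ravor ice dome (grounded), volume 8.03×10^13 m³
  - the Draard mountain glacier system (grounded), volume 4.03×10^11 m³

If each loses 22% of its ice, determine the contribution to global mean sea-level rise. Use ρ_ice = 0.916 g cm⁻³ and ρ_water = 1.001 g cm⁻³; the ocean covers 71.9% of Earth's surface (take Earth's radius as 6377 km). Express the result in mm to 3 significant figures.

≈ 44.6 mm

Draor: ice volume = 652 km² × 1170 m = 762.8 km³; 0.22 × 762.8 × (916/1001) = 153.6 km³ of water.
Ravor: 0.22 × 8.03×10^13 m³ × (916/1001) = 1.617×10^13 m³ of water.
Draard: 0.22 × 4.03×10^11 m³ × (916/1001) = 8.113×10^10 m³ of water.
Total added water ≈ 1.640×10^13 m³ over 3.67×10^14 m² → Δh = 0.0446 m = 44.6 mm.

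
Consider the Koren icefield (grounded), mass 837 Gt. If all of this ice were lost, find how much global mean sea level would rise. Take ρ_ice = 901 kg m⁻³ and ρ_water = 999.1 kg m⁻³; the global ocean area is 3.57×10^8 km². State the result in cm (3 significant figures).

≈ 0.235 cm

Koren: 837 Gt = 8.370×10^14 kg; dividing by ρ_w = 999.1 kg m⁻³ gives 8.378×10^11 m³ of water.
Spread over 3.57×10^14 m² of ocean, Δh = 8.378×10^11 / 3.57×10^14 = 2.35×10^-3 m = 0.235 cm.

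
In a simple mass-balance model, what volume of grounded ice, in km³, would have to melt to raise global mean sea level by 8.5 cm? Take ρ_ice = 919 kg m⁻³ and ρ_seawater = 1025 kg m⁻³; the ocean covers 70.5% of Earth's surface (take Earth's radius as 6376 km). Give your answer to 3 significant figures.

Required water volume = Δh × A = 0.085 m × 3.60×10^14 m² = 3.061×10^13 m³ = 3.061×10^4 km³.
Ice volume = water volume × ρ_w/ρ_ice = 3.061×10^4 × 1025/919 = 3.41×10^4 km³.

≈ 3.41×10^4 km³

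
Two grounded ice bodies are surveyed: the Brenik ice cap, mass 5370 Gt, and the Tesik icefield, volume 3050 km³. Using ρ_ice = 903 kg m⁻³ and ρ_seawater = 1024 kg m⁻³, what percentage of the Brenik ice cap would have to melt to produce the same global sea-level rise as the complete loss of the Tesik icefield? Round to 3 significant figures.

≈ 51.3 %

Equal sea-level rise means equal mass of meltwater, i.e. equal mass of ice lost.
Ice mass of Tesik: 2.754×10^15 kg; ice mass of Brenik: 5.370×10^15 kg.
Fraction required = 2.754×10^15 / 5.370×10^15 = 0.513 → 51.3 %.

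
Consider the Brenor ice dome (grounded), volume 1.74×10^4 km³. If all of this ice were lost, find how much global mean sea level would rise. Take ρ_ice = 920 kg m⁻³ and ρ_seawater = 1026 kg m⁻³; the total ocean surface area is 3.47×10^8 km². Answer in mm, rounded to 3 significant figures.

≈ 45.0 mm

Brenor: 1.74×10^4 km³ × (920/1026) = 1.560×10^4 km³ of water.
Spread over 3.47×10^14 m² of ocean, Δh = 1.560×10^13 / 3.47×10^14 = 0.0450 m = 45.0 mm.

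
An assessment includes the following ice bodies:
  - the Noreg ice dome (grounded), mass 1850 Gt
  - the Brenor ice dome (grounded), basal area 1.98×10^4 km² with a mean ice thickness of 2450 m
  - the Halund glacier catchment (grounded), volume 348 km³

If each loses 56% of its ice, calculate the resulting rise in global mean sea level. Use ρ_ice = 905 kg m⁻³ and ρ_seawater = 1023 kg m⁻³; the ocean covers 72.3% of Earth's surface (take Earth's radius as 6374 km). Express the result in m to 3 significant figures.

≈ 0.0683 m

Noreg: 0.56 × 1850 Gt = 1.036×10^15 kg; dividing by ρ_w = 1023 kg m⁻³ gives 1.013×10^12 m³ of water.
Brenor: ice volume = 1.98×10^4 km² × 2450 m = 4.851×10^4 km³; 0.56 × 4.851×10^4 × (905/1023) = 2.403×10^4 km³ of water.
Halund: 0.56 × 348 km³ × (905/1023) = 172.4 km³ of water.
Total added water ≈ 2.522×10^13 m³ over 3.69×10^14 m² → Δh = 0.0683 m.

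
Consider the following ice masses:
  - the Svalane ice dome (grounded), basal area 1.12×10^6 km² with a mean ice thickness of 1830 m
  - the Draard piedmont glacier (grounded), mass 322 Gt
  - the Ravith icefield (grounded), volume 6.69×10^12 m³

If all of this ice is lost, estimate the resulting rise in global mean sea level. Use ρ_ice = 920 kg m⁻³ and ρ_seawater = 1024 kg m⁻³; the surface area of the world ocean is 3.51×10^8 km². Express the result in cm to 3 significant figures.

Svalane: ice volume = 1.12×10^6 km² × 1830 m = 2.050×10^6 km³; 2.050×10^6 × (920/1024) = 1.841×10^6 km³ of water.
Draard: 322 Gt = 3.220×10^14 kg; dividing by ρ_w = 1024 kg m⁻³ gives 3.145×10^11 m³ of water.
Ravith: 6.69×10^12 m³ × (920/1024) = 6.011×10^12 m³ of water.
Total added water ≈ 1.848×10^15 m³ over 3.51×10^14 m² → Δh = 5.26 m = 526 cm.

≈ 526 cm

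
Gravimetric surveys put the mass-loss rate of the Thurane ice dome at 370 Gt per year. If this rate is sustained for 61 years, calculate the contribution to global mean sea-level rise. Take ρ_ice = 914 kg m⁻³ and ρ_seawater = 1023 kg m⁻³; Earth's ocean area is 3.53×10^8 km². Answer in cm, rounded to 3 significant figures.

Total mass lost = 370 Gt/yr × 61 yr = 2.257×10^4 Gt = 2.257×10^16 kg.
ρ_w = 1023 kg m⁻³, so water volume = 2.257×10^16 / 1023 = 2.206×10^13 m³.
Δh = 2.206×10^13 / 3.53×10^14 = 0.0625 m = 6.25 cm.

≈ 6.25 cm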